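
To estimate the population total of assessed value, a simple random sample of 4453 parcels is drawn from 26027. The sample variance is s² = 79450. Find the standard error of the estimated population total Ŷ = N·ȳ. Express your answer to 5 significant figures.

100090

Var(Ŷ) = N²·Var(ȳ) = N²·(1 − n/N)·s²/n.
f = 4453/26027 = 0.17109156; Var(ȳ) = 0.82890844·79450/4453 = 14.789305.
Var(Ŷ) = 26027² · 14.789305 = 1.0018345 × 10^10.
SE(Ŷ) = √(1.0018345 × 10^10) = 100090.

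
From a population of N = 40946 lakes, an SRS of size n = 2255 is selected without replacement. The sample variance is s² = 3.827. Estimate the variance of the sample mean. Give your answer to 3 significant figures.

0.00160

Under SRS without replacement, Var(ȳ) = (1 − f)·s²/n with f = n/N = 2255/40946 = 0.05507253.
Var(ȳ) = (1 − 0.05507253)·3.827/2255 = 0.94492747·0.0016971175 = 0.001603653.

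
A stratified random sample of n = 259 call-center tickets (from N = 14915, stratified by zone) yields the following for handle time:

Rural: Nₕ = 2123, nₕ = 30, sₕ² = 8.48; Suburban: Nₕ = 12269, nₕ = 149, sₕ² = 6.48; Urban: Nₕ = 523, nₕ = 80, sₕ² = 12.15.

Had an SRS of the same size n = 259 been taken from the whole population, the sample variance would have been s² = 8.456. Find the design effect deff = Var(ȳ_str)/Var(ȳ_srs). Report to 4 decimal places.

1.0871

Var(ȳ_str) = Σ Wₕ²(1−fₕ)sₕ²/nₕ with Wₕ = Nₕ/14915:
  Rural: (2123/14915)²·(1−30/2123)·8.48/30 = 0.0056460836
  Suburban: (12269/14915)²·(1−149/12269)·6.48/149 = 0.029070601
  Urban: (523/14915)²·(1−80/523)·12.15/80 = 1.5817768 × 10^-4
  → Var(ȳ_str) = 0.034874862.
Var(ȳ_srs) = (1 − 259/14915)·8.456/259 = 0.032081703.
deff = 0.034874862 / 0.032081703 = 1.0871.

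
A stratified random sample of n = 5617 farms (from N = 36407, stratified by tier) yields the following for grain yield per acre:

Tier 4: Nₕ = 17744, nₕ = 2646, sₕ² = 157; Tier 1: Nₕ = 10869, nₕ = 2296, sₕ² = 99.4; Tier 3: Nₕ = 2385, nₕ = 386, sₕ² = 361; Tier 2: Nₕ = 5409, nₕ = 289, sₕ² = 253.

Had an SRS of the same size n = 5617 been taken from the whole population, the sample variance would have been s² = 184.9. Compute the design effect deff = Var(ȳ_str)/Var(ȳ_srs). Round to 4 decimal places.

1.3180

Var(ȳ_str) = Σ Wₕ²(1−fₕ)sₕ²/nₕ with Wₕ = Nₕ/36407:
  Tier 4: (17744/36407)²·(1−2646/17744)·157/2646 = 0.011992534
  Tier 1: (10869/36407)²·(1−2296/10869)·99.4/2296 = 0.0030434567
  Tier 3: (2385/36407)²·(1−386/2385)·361/386 = 0.0033639636
  Tier 2: (5409/36407)²·(1−289/5409)·253/289 = 0.0182911
  → Var(ȳ_str) = 0.036691054.
Var(ȳ_srs) = (1 − 5617/36407)·184.9/5617 = 0.027839234.
deff = 0.036691054 / 0.027839234 = 1.3180.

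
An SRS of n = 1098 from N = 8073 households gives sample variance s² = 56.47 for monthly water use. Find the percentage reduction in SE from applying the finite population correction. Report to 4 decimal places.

f = n/N = 1098/8073 = 0.13600892.
SE_no-fpc = √(s²/n) = 0.22678155; SE_fpc = √((1−f)s²/n) = 0.21079599.
Ratio = √(1−f) = 0.92951121. Reduction = 100·(1 − 0.92951121) = 7.0489%.

7.0489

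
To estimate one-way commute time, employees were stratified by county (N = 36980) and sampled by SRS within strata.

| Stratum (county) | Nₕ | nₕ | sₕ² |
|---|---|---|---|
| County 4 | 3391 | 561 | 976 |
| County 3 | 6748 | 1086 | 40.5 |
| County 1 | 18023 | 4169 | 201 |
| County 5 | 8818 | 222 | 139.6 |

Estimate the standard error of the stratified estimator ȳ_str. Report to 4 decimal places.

0.2386

Var(ȳ_str) = Σₕ Wₕ²(1 − fₕ)sₕ²/nₕ with Wₕ = Nₕ/N, N = 36980.
County 4: Wₕ = 0.09169822; term = 0.09169822²·(1 − 0.16543792)·976/561 = 0.012208642.
County 3: Wₕ = 0.18247701; term = 0.18247701²·(1 − 0.16093657)·40.5/1086 = 0.0010419247.
County 1: Wₕ = 0.48737155; term = 0.48737155²·(1 − 0.23131554)·201/4169 = 0.0088030388.
County 5: Wₕ = 0.23845322; term = 0.23845322²·(1 − 0.02517578)·139.6/222 = 0.034855004.
Sum = 0.05690861.
SE = √(0.05690861) = 0.2386.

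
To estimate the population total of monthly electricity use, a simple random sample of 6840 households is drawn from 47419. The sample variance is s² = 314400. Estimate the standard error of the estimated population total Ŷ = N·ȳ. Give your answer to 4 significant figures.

297400

Var(Ŷ) = N²·Var(ȳ) = N²·(1 − n/N)·s²/n.
f = 6840/47419 = 0.14424598; Var(ȳ) = 0.85575402·314400/6840 = 39.334659.
Var(Ŷ) = 47419² · 39.334659 = 8.8446402 × 10^10.
SE(Ŷ) = √(8.8446402 × 10^10) = 297400.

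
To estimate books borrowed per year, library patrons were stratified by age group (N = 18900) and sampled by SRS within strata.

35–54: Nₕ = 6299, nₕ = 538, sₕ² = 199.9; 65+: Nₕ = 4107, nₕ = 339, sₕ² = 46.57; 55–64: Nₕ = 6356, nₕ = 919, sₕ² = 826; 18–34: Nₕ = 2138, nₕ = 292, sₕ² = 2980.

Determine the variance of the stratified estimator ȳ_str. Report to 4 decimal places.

Var(ȳ_str) = Σₕ Wₕ²(1 − fₕ)sₕ²/nₕ with Wₕ = Nₕ/N, N = 18900.
35–54: Wₕ = 0.33328042; term = 0.33328042²·(1 − 0.08541038)·199.9/538 = 0.037746474.
65+: Wₕ = 0.21730159; term = 0.21730159²·(1 − 0.08254200)·46.57/339 = 0.0059513916.
55–64: Wₕ = 0.33629630; term = 0.33629630²·(1 − 0.14458779)·826/919 = 0.086952916.
18–34: Wₕ = 0.11312169; term = 0.11312169²·(1 − 0.13657624)·2980/292 = 0.11275848.
Sum = 0.24340926.

0.2434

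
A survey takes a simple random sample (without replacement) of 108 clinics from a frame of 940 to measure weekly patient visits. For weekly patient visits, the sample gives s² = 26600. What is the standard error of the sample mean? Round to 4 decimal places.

14.7648

Under SRS without replacement, Var(ȳ) = (1 − f)·s²/n with f = n/N = 108/940 = 0.11489362.
Var(ȳ) = (1 − 0.11489362)·26600/108 = 0.88510638·246.2963 = 217.99842.
SE(ȳ) = √(217.99842) = 14.7648.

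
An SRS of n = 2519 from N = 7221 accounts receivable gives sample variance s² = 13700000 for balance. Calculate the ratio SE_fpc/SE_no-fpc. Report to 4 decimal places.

0.8069

f = n/N = 2519/7221 = 0.34884365.
SE_no-fpc = √(s²/n) = 73.747313; SE_fpc = √((1−f)s²/n) = 59.509848.
Ratio = √(1−f) = 0.80694259.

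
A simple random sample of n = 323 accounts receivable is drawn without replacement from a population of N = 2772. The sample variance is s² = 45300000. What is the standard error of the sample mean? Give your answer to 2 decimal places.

352.00

Under SRS without replacement, Var(ȳ) = (1 − f)·s²/n with f = n/N = 323/2772 = 0.11652237.
Var(ȳ) = (1 − 0.11652237)·45300000/323 = 0.88347763·140247.68 = 123905.69.
SE(ȳ) = √(123905.69) = 352.00.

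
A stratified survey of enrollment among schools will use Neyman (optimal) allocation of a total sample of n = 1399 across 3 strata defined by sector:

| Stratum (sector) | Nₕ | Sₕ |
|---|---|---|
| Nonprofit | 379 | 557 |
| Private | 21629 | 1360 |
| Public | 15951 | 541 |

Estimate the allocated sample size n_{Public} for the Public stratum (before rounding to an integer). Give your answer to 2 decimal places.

315.58

Neyman allocation: nₕ = n·NₕSₕ / Σⱼ NⱼSⱼ.
Σ NⱼSⱼ = 379·557 + 21629·1360 + 15951·541 = 3.8256034 × 10^7.
n_{Public} = 1399·15951·541 / (3.8256034 × 10^7) = 315.58.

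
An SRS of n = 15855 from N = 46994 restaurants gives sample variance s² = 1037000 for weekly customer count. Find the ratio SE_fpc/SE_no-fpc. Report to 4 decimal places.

f = n/N = 15855/46994 = 0.33738350.
SE_no-fpc = √(s²/n) = 8.0873503; SE_fpc = √((1−f)s²/n) = 6.583205.
Ratio = √(1−f) = 0.81401259.

0.8140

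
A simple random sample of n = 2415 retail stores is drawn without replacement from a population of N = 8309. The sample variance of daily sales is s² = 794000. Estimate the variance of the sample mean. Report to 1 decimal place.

233.2

Under SRS without replacement, Var(ȳ) = (1 − f)·s²/n with f = n/N = 2415/8309 = 0.29064869.
Var(ȳ) = (1 − 0.29064869)·794000/2415 = 0.70935131·328.77847 = 233.21944.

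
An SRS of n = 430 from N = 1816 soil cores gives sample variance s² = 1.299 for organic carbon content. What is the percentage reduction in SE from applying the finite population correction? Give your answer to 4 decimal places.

f = n/N = 430/1816 = 0.23678414.
SE_no-fpc = √(s²/n) = 0.05496299; SE_fpc = √((1−f)s²/n) = 0.048016891.
Ratio = √(1−f) = 0.87362226. Reduction = 100·(1 − 0.87362226) = 12.6378%.

12.6378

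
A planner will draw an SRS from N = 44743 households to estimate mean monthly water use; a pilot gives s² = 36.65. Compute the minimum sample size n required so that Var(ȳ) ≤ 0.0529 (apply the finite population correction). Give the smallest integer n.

Without fpc, n₀ = s²/D = 36.65/0.0529 = 692.8166.
With fpc, (1 − n/N)·s²/n ≤ D requires n ≥ n₀/(1 + n₀/N) = 692.8166/(1 + 692.8166/44743) = 682.2524.
Rounding up, n = 683.

683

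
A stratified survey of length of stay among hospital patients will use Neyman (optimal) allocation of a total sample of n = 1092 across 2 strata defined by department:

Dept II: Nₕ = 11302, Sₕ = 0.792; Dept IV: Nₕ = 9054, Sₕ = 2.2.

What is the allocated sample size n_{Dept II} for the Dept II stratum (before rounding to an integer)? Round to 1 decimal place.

Neyman allocation: nₕ = n·NₕSₕ / Σⱼ NⱼSⱼ.
Σ NⱼSⱼ = 11302·0.792 + 9054·2.2 = 28869.984.
n_{Dept II} = 1092·11302·0.792 / 28869.984 = 338.6.

338.6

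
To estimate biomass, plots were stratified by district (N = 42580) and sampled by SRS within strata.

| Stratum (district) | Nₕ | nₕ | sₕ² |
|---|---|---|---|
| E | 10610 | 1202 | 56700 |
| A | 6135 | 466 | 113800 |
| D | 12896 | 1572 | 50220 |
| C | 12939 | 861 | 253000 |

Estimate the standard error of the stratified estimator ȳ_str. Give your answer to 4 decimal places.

5.9315

Var(ȳ_str) = Σₕ Wₕ²(1 − fₕ)sₕ²/nₕ with Wₕ = Nₕ/N, N = 42580.
E: Wₕ = 0.24917802; term = 0.24917802²·(1 − 0.11328935)·56700/1202 = 2.597048.
A: Wₕ = 0.14408173; term = 0.14408173²·(1 − 0.07595762)·113800/466 = 4.6845303.
D: Wₕ = 0.30286519; term = 0.30286519²·(1 − 0.12189826)·50220/1572 = 2.5731656.
C: Wₕ = 0.30387506; term = 0.30387506²·(1 − 0.06654301)·253000/861 = 25.328052.
Sum = 35.182796.
SE = √(35.182796) = 5.9315.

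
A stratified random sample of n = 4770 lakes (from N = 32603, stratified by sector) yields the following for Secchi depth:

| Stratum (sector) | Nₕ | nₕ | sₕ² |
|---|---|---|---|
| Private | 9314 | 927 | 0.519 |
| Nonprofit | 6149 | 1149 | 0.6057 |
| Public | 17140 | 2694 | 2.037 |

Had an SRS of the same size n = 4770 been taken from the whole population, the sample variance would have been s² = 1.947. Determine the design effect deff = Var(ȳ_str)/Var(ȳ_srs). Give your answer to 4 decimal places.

0.6673

Var(ȳ_str) = Σ Wₕ²(1−fₕ)sₕ²/nₕ with Wₕ = Nₕ/32603:
  Private: (9314/32603)²·(1−927/9314)·0.519/927 = 4.1144839 × 10^-5
  Nonprofit: (6149/32603)²·(1−1149/6149)·0.6057/1149 = 1.5247439 × 10^-5
  Public: (17140/32603)²·(1−2694/17140)·2.037/2694 = 1.7613138 × 10^-4
  → Var(ȳ_str) = 2.3252366 × 10^-4.
Var(ȳ_srs) = (1 − 4770/32603)·1.947/4770 = 3.4845767 × 10^-4.
deff = (2.3252366 × 10^-4) / (3.4845767 × 10^-4) = 0.6673.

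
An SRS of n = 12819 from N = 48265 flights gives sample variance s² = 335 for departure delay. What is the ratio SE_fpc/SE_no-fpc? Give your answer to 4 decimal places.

f = n/N = 12819/48265 = 0.26559619.
SE_no-fpc = √(s²/n) = 0.1616573; SE_fpc = √((1−f)s²/n) = 0.13853605.
Ratio = √(1−f) = 0.85697364.

0.8570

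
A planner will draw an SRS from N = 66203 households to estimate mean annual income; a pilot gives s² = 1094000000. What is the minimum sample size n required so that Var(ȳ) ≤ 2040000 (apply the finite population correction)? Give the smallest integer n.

Without fpc, n₀ = s²/D = 1094000000/2040000 = 536.2745.
With fpc, (1 − n/N)·s²/n ≤ D requires n ≥ n₀/(1 + n₀/N) = 536.2745/(1 + 536.2745/66203) = 531.9653.
Rounding up, n = 532.

532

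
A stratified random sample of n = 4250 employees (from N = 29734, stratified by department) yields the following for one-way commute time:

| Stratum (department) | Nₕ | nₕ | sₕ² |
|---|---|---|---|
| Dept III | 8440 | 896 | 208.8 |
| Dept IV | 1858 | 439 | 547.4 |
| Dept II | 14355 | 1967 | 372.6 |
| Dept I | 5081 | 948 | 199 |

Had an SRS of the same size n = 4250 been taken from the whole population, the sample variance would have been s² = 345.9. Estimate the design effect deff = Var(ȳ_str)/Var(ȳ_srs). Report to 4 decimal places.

Var(ȳ_str) = Σ Wₕ²(1−fₕ)sₕ²/nₕ with Wₕ = Nₕ/29734:
  Dept III: (8440/29734)²·(1−896/8440)·208.8/896 = 0.016782627
  Dept IV: (1858/29734)²·(1−439/1858)·547.4/439 = 0.0037184479
  Dept II: (14355/29734)²·(1−1967/14355)·372.6/1967 = 0.038100986
  Dept I: (5081/29734)²·(1−948/5081)·199/948 = 0.0049860045
  → Var(ȳ_str) = 0.063588065.
Var(ȳ_srs) = (1 − 4250/29734)·345.9/4250 = 0.069755088.
deff = 0.063588065 / 0.069755088 = 0.9116.

0.9116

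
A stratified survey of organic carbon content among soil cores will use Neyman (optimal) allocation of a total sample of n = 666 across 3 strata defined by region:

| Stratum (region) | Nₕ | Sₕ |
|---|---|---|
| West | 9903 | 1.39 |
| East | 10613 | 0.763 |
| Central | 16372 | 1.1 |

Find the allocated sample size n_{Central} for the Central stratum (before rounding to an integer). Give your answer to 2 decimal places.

Neyman allocation: nₕ = n·NₕSₕ / Σⱼ NⱼSⱼ.
Σ NⱼSⱼ = 9903·1.39 + 10613·0.763 + 16372·1.1 = 39872.089.
n_{Central} = 666·16372·1.1 / 39872.089 = 300.82.

300.82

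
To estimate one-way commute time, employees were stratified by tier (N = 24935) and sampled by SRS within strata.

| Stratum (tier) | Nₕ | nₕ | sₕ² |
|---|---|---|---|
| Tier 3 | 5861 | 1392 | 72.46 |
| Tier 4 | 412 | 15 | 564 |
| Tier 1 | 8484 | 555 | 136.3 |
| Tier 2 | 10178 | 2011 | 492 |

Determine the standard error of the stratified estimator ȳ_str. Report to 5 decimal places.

Var(ȳ_str) = Σₕ Wₕ²(1 − fₕ)sₕ²/nₕ with Wₕ = Nₕ/N, N = 24935.
Tier 3: Wₕ = 0.23505113; term = 0.23505113²·(1 − 0.23750213)·72.46/1392 = 0.0021929182.
Tier 4: Wₕ = 0.01652296; term = 0.01652296²·(1 − 0.03640777)·564/15 = 0.0098913785.
Tier 1: Wₕ = 0.34024464; term = 0.34024464²·(1 − 0.06541726)·136.3/555 = 0.026570713.
Tier 2: Wₕ = 0.40818127; term = 0.40818127²·(1 − 0.19758302)·492/2011 = 0.032708399.
Sum = 0.071363409.
SE = √(0.071363409) = 0.26714.

0.26714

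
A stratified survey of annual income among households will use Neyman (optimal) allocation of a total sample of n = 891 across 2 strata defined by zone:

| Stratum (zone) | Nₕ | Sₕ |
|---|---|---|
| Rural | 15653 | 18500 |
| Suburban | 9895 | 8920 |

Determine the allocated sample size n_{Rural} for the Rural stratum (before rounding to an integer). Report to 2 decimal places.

682.86

Neyman allocation: nₕ = n·NₕSₕ / Σⱼ NⱼSⱼ.
Σ NⱼSⱼ = 15653·18500 + 9895·8920 = 3.778439 × 10^8.
n_{Rural} = 891·15653·18500 / (3.778439 × 10^8) = 682.86.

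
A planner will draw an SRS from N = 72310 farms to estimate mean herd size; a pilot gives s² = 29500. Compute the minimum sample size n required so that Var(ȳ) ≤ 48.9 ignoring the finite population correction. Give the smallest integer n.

604

Without fpc, n₀ = s²/D = 29500/48.9 = 603.2720.
Rounding up, n = 604.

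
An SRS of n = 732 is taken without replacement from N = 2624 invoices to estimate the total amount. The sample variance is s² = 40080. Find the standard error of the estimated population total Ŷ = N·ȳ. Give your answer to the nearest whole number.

Var(Ŷ) = N²·Var(ȳ) = N²·(1 − n/N)·s²/n.
f = 732/2624 = 0.27896341; Var(ȳ) = 0.72103659·40080/732 = 39.479708.
Var(Ŷ) = 2624² · 39.479708 = 2.7183263 × 10^8.
SE(Ŷ) = √(2.7183263 × 10^8) = 16487.

16487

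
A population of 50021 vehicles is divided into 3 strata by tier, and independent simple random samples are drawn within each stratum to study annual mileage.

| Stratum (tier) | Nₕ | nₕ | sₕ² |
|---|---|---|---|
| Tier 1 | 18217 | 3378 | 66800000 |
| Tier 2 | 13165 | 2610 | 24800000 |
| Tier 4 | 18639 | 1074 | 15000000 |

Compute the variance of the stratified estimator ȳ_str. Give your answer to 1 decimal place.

4491.6

Var(ȳ_str) = Σₕ Wₕ²(1 − fₕ)sₕ²/nₕ with Wₕ = Nₕ/N, N = 50021.
Tier 1: Wₕ = 0.36418704; term = 0.36418704²·(1 − 0.18543119)·66800000/3378 = 2136.4541.
Tier 2: Wₕ = 0.26318946; term = 0.26318946²·(1 − 0.19825294)·24800000/2610 = 527.69811.
Tier 4: Wₕ = 0.37262350; term = 0.37262350²·(1 − 0.05762112)·15000000/1074 = 1827.4815.
Sum = 4491.6337.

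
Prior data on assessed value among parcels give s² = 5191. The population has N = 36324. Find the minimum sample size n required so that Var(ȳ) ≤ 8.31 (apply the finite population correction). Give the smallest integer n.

615

Without fpc, n₀ = s²/D = 5191/8.31 = 624.6691.
With fpc, (1 − n/N)·s²/n ≤ D requires n ≥ n₀/(1 + n₀/N) = 624.6691/(1 + 624.6691/36324) = 614.1082.
Rounding up, n = 615.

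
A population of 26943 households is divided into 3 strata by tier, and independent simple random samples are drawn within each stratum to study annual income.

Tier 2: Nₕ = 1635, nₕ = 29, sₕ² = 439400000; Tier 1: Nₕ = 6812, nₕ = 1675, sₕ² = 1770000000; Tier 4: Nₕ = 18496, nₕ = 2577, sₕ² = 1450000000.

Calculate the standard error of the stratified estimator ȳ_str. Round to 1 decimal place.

Var(ȳ_str) = Σₕ Wₕ²(1 − fₕ)sₕ²/nₕ with Wₕ = Nₕ/N, N = 26943.
Tier 2: Wₕ = 0.06068367; term = 0.06068367²·(1 − 0.01773700)·439400000/29 = 54806.674.
Tier 1: Wₕ = 0.25283005; term = 0.25283005²·(1 − 0.24588961)·1770000000/1675 = 50939.04.
Tier 4: Wₕ = 0.68648629; term = 0.68648629²·(1 − 0.13932742)·1450000000/2577 = 228220.83.
Sum = 333966.54.
SE = √(333966.54) = 577.9.

577.9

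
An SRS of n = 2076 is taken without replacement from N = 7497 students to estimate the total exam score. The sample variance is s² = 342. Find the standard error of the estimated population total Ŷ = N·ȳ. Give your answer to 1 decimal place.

2587.5

Var(Ŷ) = N²·Var(ȳ) = N²·(1 − n/N)·s²/n.
f = 2076/7497 = 0.27691076; Var(ȳ) = 0.72308924·342/2076 = 0.11912164.
Var(Ŷ) = 7497² · 0.11912164 = 6.6952328 × 10^6.
SE(Ŷ) = √(6.6952328 × 10^6) = 2587.5.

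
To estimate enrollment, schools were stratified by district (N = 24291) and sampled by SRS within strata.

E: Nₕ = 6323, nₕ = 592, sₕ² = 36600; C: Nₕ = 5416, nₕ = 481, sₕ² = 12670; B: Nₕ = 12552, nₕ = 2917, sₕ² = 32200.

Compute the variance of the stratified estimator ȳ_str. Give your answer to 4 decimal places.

Var(ȳ_str) = Σₕ Wₕ²(1 − fₕ)sₕ²/nₕ with Wₕ = Nₕ/N, N = 24291.
E: Wₕ = 0.26030217; term = 0.26030217²·(1 − 0.09362644)·36600/592 = 3.796839.
C: Wₕ = 0.22296324; term = 0.22296324²·(1 − 0.08881093)·12670/481 = 1.1931816.
B: Wₕ = 0.51673459; term = 0.51673459²·(1 − 0.23239324)·32200/2917 = 2.2625246.
Sum = 7.2525452.

7.2525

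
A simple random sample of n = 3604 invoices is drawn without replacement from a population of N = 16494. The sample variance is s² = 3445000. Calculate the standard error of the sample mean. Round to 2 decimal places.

27.33

Under SRS without replacement, Var(ȳ) = (1 − f)·s²/n with f = n/N = 3604/16494 = 0.21850370.
Var(ȳ) = (1 − 0.21850370)·3445000/3604 = 0.78149630·955.88235 = 747.01852.
SE(ȳ) = √(747.01852) = 27.33.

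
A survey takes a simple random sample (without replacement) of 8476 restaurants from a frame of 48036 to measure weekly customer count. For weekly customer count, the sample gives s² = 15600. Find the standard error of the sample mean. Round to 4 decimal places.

1.2312

Under SRS without replacement, Var(ȳ) = (1 − f)·s²/n with f = n/N = 8476/48036 = 0.17645100.
Var(ȳ) = (1 − 0.17645100)·15600/8476 = 0.82354900·1.8404908 = 1.5157344.
SE(ȳ) = √(1.5157344) = 1.2312.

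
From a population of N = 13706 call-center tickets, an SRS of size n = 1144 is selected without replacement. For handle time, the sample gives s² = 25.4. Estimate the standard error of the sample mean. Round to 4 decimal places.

0.1427

Under SRS without replacement, Var(ȳ) = (1 − f)·s²/n with f = n/N = 1144/13706 = 0.08346709.
Var(ȳ) = (1 − 0.08346709)·25.4/1144 = 0.91653291·0.022202797 = 0.020349594.
SE(ȳ) = √(0.020349594) = 0.1427.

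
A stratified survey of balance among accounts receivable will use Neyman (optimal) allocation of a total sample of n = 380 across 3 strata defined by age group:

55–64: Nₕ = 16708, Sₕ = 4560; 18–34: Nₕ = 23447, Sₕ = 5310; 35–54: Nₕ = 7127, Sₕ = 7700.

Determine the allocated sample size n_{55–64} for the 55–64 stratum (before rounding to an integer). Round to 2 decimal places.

113.28

Neyman allocation: nₕ = n·NₕSₕ / Σⱼ NⱼSⱼ.
Σ NⱼSⱼ = 16708·4560 + 23447·5310 + 7127·7700 = 2.5556995 × 10^8.
n_{55–64} = 380·16708·4560 / (2.5556995 × 10^8) = 113.28.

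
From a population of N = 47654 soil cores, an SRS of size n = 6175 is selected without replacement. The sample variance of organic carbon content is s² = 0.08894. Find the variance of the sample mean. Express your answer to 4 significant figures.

1.254 × 10^-5

Under SRS without replacement, Var(ȳ) = (1 − f)·s²/n with f = n/N = 6175/47654 = 0.12957989.
Var(ȳ) = (1 − 0.12957989)·0.08894/6175 = 0.87042011·1.4403239 × 10^-5 = 1.2536869 × 10^-5.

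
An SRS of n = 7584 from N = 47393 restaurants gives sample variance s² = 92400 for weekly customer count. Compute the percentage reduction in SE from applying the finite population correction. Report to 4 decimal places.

f = n/N = 7584/47393 = 0.16002363.
SE_no-fpc = √(s²/n) = 3.4904934; SE_fpc = √((1−f)s²/n) = 3.1990451.
Ratio = √(1−f) = 0.91650225. Reduction = 100·(1 − 0.91650225) = 8.3498%.

8.3498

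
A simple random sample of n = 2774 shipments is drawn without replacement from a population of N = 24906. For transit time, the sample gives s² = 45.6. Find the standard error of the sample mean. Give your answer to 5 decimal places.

0.12086

Under SRS without replacement, Var(ȳ) = (1 − f)·s²/n with f = n/N = 2774/24906 = 0.11137878.
Var(ȳ) = (1 − 0.11137878)·45.6/2774 = 0.88862122·0.016438356 = 0.014607472.
SE(ȳ) = √(0.014607472) = 0.12086.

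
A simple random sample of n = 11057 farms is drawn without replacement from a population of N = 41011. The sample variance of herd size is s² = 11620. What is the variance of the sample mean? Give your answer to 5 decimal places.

Under SRS without replacement, Var(ȳ) = (1 − f)·s²/n with f = n/N = 11057/41011 = 0.26961059.
Var(ȳ) = (1 − 0.26961059)·11620/11057 = 0.73038941·1.050918 = 0.76757935.

0.76758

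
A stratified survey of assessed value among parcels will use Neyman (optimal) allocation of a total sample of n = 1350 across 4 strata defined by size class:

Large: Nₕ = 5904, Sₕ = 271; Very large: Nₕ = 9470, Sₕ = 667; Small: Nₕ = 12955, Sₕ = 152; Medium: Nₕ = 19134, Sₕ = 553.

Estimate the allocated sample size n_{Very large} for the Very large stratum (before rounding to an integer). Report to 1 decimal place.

Neyman allocation: nₕ = n·NₕSₕ / Σⱼ NⱼSⱼ.
Σ NⱼSⱼ = 5904·271 + 9470·667 + 12955·152 + 19134·553 = 2.0466736 × 10^7.
n_{Very large} = 1350·9470·667 / (2.0466736 × 10^7) = 416.6.

416.6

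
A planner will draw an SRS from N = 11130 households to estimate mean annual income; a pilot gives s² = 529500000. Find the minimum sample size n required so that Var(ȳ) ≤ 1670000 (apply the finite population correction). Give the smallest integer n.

Without fpc, n₀ = s²/D = 529500000/1670000 = 317.0659.
With fpc, (1 − n/N)·s²/n ≤ D requires n ≥ n₀/(1 + n₀/N) = 317.0659/(1 + 317.0659/11130) = 308.2837.
Rounding up, n = 309.

309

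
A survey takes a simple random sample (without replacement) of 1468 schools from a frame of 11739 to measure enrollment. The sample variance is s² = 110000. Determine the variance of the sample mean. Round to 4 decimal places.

Under SRS without replacement, Var(ȳ) = (1 − f)·s²/n with f = n/N = 1468/11739 = 0.12505324.
Var(ȳ) = (1 − 0.12505324)·110000/1468 = 0.87494676·74.93188 = 65.561406.

65.5614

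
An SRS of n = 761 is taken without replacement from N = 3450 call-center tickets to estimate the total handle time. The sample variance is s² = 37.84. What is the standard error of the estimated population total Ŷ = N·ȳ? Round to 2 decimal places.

Var(Ŷ) = N²·Var(ȳ) = N²·(1 − n/N)·s²/n.
f = 761/3450 = 0.22057971; Var(ȳ) = 0.77942029·37.84/761 = 0.038755931.
Var(Ŷ) = 3450² · 0.038755931 = 461292.47.
SE(Ŷ) = √(461292.47) = 679.19.

679.19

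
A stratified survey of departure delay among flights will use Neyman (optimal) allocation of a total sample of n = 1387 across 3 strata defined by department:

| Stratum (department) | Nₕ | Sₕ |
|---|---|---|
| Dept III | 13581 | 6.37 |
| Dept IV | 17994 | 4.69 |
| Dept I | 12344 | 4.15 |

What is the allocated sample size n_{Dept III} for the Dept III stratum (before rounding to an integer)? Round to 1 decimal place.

540.2

Neyman allocation: nₕ = n·NₕSₕ / Σⱼ NⱼSⱼ.
Σ NⱼSⱼ = 13581·6.37 + 17994·4.69 + 12344·4.15 = 222130.43.
n_{Dept III} = 1387·13581·6.37 / 222130.43 = 540.2.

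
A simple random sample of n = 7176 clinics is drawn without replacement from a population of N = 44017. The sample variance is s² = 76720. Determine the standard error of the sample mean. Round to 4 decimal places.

Under SRS without replacement, Var(ȳ) = (1 − f)·s²/n with f = n/N = 7176/44017 = 0.16302792.
Var(ȳ) = (1 − 0.16302792)·76720/7176 = 0.83697208·10.691193 = 8.9482299.
SE(ȳ) = √(8.9482299) = 2.9914.

2.9914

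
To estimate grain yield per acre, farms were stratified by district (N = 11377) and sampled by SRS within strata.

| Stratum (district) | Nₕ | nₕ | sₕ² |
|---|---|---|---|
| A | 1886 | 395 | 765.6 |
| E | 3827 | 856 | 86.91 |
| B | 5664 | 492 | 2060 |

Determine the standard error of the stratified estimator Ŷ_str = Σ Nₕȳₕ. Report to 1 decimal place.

Var(Ŷ_str) = Σₕ Nₕ²(1 − fₕ)sₕ²/nₕ.
A: 1886²·(1 − 395/1886)·765.6/395 = 5.4503471 × 10^6.
E: 3827²·(1 − 856/3827)·86.91/856 = 1.1544021 × 10^6.
B: 5664²·(1 − 492/5664)·2060/492 = 1.2265461 × 10^8.
Sum = 1.2925936 × 10^8.
SE = √(1.2925936 × 10^8) = 11369.2.

11369.2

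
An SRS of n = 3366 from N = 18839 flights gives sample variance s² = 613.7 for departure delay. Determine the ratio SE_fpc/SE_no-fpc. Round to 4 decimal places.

0.9063

f = n/N = 3366/18839 = 0.17867190.
SE_no-fpc = √(s²/n) = 0.42699325; SE_fpc = √((1−f)s²/n) = 0.38697182.
Ratio = √(1−f) = 0.90627154.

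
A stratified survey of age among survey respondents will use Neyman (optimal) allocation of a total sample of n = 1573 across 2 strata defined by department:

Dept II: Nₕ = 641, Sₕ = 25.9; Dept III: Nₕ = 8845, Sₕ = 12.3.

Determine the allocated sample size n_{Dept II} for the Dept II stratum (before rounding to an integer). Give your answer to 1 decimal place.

208.3

Neyman allocation: nₕ = n·NₕSₕ / Σⱼ NⱼSⱼ.
Σ NⱼSⱼ = 641·25.9 + 8845·12.3 = 125395.4.
n_{Dept II} = 1573·641·25.9 / 125395.4 = 208.3.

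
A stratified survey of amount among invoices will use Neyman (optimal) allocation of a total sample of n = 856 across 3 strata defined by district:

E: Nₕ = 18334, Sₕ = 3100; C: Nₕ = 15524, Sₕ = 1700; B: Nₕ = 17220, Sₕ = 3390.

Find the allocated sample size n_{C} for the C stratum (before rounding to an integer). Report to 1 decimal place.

Neyman allocation: nₕ = n·NₕSₕ / Σⱼ NⱼSⱼ.
Σ NⱼSⱼ = 18334·3100 + 15524·1700 + 17220·3390 = 1.41602 × 10^8.
n_{C} = 856·15524·1700 / (1.41602 × 10^8) = 159.5.

159.5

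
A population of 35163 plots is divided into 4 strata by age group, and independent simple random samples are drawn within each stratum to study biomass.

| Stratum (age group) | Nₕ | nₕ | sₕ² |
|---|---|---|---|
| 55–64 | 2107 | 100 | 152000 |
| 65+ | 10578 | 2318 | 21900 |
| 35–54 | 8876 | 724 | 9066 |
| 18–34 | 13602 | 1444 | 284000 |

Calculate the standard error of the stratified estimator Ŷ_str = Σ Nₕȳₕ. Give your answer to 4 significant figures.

Var(Ŷ_str) = Σₕ Nₕ²(1 − fₕ)sₕ²/nₕ.
55–64: 2107²·(1 − 100/2107)·152000/100 = 6.4276985 × 10^9.
65+: 10578²·(1 − 2318/10578)·21900/2318 = 8.2549471 × 10^8.
35–54: 8876²·(1 − 724/8876)·9066/724 = 9.0606345 × 10^8.
18–34: 13602²·(1 − 1444/13602)·284000/1444 = 3.2524906 × 10^10.
Sum = 4.0684163 × 10^10.
SE = √(4.0684163 × 10^10) = 201700.

201700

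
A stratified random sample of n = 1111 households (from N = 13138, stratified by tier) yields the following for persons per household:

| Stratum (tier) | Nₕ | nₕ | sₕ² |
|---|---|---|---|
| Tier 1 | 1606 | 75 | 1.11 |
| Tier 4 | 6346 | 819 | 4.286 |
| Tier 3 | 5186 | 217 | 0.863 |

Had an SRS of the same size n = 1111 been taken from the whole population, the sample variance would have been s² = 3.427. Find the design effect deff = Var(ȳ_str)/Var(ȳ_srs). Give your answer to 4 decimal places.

Var(ȳ_str) = Σ Wₕ²(1−fₕ)sₕ²/nₕ with Wₕ = Nₕ/13138:
  Tier 1: (1606/13138)²·(1−75/1606)·1.11/75 = 2.1082588 × 10^-4
  Tier 4: (6346/13138)²·(1−819/6346)·4.286/819 = 0.0010634064
  Tier 3: (5186/13138)²·(1−217/5186)·0.863/217 = 5.9373692 × 10^-4
  → Var(ȳ_str) = 0.0018679692.
Var(ȳ_srs) = (1 − 1111/13138)·3.427/1111 = 0.0028237621.
deff = 0.0018679692 / 0.0028237621 = 0.6615.

0.6615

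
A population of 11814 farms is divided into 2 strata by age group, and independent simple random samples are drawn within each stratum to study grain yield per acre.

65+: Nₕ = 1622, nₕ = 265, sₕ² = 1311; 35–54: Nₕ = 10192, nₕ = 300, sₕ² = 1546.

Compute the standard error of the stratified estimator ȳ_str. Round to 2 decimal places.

1.95

Var(ȳ_str) = Σₕ Wₕ²(1 − fₕ)sₕ²/nₕ with Wₕ = Nₕ/N, N = 11814.
65+: Wₕ = 0.13729474; term = 0.13729474²·(1 − 0.16337855)·1311/265 = 0.078017779.
35–54: Wₕ = 0.86270526; term = 0.86270526²·(1 − 0.02943485)·1546/300 = 3.7225267.
Sum = 3.8005445.
SE = √(3.8005445) = 1.95.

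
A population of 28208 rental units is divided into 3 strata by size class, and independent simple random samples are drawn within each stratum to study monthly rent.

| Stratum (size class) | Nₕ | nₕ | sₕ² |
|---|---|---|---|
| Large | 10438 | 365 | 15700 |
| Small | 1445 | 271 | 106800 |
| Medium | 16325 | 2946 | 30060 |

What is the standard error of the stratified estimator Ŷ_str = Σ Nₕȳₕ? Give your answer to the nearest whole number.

Var(Ŷ_str) = Σₕ Nₕ²(1 − fₕ)sₕ²/nₕ.
Large: 10438²·(1 − 365/10438)·15700/365 = 4.5225452 × 10^9.
Small: 1445²·(1 − 271/1445)·106800/271 = 6.6855618 × 10^8.
Medium: 16325²·(1 − 2946/16325)·30060/2946 = 2.2286049 × 10^9.
Sum = 7.4197063 × 10^9.
SE = √(7.4197063 × 10^9) = 86138.

86138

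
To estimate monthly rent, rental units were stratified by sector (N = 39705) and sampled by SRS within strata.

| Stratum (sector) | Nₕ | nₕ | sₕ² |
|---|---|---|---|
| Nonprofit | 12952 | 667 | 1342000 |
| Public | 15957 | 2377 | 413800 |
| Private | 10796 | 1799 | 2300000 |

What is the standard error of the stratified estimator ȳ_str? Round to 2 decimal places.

17.49

Var(ȳ_str) = Σₕ Wₕ²(1 − fₕ)sₕ²/nₕ with Wₕ = Nₕ/N, N = 39705.
Nonprofit: Wₕ = 0.32620577; term = 0.32620577²·(1 − 0.05149784)·1342000/667 = 203.07117.
Public: Wₕ = 0.40188893; term = 0.40188893²·(1 − 0.14896284)·413800/2377 = 23.928855.
Private: Wₕ = 0.27190530; term = 0.27190530²·(1 − 0.16663579)·2300000/1799 = 78.771092.
Sum = 305.77112.
SE = √(305.77112) = 17.49.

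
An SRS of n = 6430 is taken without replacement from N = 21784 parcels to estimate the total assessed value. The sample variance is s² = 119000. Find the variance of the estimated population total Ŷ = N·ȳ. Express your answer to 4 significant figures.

6.190 × 10^9

Var(Ŷ) = N²·Var(ȳ) = N²·(1 − n/N)·s²/n.
f = 6430/21784 = 0.29517077; Var(ȳ) = 0.70482923·119000/6430 = 13.044274.
Var(Ŷ) = 21784² · 13.044274 = 6.1900644 × 10^9.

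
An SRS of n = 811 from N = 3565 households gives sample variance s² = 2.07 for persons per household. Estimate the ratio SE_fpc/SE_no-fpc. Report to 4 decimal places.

f = n/N = 811/3565 = 0.22748948.
SE_no-fpc = √(s²/n) = 0.050521327; SE_fpc = √((1−f)s²/n) = 0.044404496.
Ratio = √(1−f) = 0.87892578.

0.8789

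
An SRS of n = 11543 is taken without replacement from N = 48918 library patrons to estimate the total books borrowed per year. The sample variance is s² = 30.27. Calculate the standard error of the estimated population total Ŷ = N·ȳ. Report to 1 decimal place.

Var(Ŷ) = N²·Var(ȳ) = N²·(1 − n/N)·s²/n.
f = 11543/48918 = 0.23596631; Var(ȳ) = 0.76403369·30.27/11543 = 0.0020035779.
Var(Ŷ) = 48918² · 0.0020035779 = 4.7945033 × 10^6.
SE(Ŷ) = √(4.7945033 × 10^6) = 2189.6.

2189.6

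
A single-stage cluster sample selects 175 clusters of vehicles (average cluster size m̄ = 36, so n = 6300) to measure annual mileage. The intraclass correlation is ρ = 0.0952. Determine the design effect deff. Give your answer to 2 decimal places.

4.33

deff = 1 + (36 − 1)·0.0952 = 1 + 3.332 = 4.332.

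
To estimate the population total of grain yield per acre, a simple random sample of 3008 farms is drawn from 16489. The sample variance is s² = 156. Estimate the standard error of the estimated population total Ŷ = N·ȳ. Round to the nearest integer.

Var(Ŷ) = N²·Var(ȳ) = N²·(1 − n/N)·s²/n.
f = 3008/16489 = 0.18242465; Var(ȳ) = 0.81757535·156/3008 = 0.042400849.
Var(Ŷ) = 16489² · 0.042400849 = 1.1528245 × 10^7.
SE(Ŷ) = √(1.1528245 × 10^7) = 3395.

3395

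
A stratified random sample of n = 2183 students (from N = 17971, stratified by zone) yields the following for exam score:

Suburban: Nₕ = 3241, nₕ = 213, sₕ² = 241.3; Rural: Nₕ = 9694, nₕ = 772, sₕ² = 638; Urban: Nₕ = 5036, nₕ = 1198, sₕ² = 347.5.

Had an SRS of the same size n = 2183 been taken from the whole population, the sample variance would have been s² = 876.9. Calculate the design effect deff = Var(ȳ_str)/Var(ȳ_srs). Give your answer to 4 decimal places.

Var(ȳ_str) = Σ Wₕ²(1−fₕ)sₕ²/nₕ with Wₕ = Nₕ/17971:
  Suburban: (3241/17971)²·(1−213/3241)·241.3/213 = 0.034424539
  Rural: (9694/17971)²·(1−772/9694)·638/772 = 0.22132176
  Urban: (5036/17971)²·(1−1198/5036)·347.5/1198 = 0.017359779
  → Var(ȳ_str) = 0.27310608.
Var(ȳ_srs) = (1 − 2183/17971)·876.9/2183 = 0.35289963.
deff = 0.27310608 / 0.35289963 = 0.7739.

0.7739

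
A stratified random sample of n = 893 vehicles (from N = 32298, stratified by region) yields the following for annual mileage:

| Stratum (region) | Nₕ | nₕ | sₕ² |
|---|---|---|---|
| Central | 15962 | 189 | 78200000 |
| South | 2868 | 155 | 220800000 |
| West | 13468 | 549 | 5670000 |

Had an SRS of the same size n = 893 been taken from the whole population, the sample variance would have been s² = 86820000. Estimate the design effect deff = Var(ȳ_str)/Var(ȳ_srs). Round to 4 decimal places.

Var(ȳ_str) = Σ Wₕ²(1−fₕ)sₕ²/nₕ with Wₕ = Nₕ/32298:
  Central: (15962/32298)²·(1−189/15962)·78200000/189 = 99860.859
  South: (2868/32298)²·(1−155/2868)·220800000/155 = 10625.394
  West: (13468/32298)²·(1−549/13468)·5670000/549 = 1722.6278
  → Var(ȳ_str) = 112208.88.
Var(ȳ_srs) = (1 − 893/32298)·86820000/893 = 94534.752.
deff = 112208.88 / 94534.752 = 1.1870.

1.1870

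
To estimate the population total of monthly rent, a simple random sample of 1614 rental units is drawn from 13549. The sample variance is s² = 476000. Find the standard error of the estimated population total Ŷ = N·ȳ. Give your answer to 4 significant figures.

218400

Var(Ŷ) = N²·Var(ȳ) = N²·(1 − n/N)·s²/n.
f = 1614/13549 = 0.11912318; Var(ȳ) = 0.88087682·476000/1614 = 259.78771.
Var(Ŷ) = 13549² · 259.78771 = 4.7690633 × 10^10.
SE(Ŷ) = √(4.7690633 × 10^10) = 218400.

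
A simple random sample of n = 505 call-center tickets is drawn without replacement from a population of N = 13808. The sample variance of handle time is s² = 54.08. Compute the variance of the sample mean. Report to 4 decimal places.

Under SRS without replacement, Var(ȳ) = (1 − f)·s²/n with f = n/N = 505/13808 = 0.03657300.
Var(ȳ) = (1 − 0.03657300)·54.08/505 = 0.96342700·0.10708911 = 0.10317254.

0.1032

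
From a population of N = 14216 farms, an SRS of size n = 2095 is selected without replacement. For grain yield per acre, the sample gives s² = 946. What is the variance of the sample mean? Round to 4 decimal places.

Under SRS without replacement, Var(ȳ) = (1 − f)·s²/n with f = n/N = 2095/14216 = 0.14736916.
Var(ȳ) = (1 − 0.14736916)·946/2095 = 0.85263084·0.45155131 = 0.38500657.

0.3850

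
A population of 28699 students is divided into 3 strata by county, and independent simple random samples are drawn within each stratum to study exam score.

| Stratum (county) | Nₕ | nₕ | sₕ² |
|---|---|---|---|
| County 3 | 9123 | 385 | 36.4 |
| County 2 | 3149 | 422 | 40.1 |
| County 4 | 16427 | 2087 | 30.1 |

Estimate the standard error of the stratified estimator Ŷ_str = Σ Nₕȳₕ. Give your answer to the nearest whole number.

Var(Ŷ_str) = Σₕ Nₕ²(1 − fₕ)sₕ²/nₕ.
County 3: 9123²·(1 − 385/9123)·36.4/385 = 7.5368586 × 10^6.
County 2: 3149²·(1 − 422/3149)·40.1/422 = 815999.18.
County 4: 16427²·(1 − 2087/16427)·30.1/2087 = 3.3974373 × 10^6.
Sum = 1.1750295 × 10^7.
SE = √(1.1750295 × 10^7) = 3428.

3428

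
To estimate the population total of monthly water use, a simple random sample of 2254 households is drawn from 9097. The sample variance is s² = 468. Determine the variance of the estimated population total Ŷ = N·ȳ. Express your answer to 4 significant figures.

Var(Ŷ) = N²·Var(ȳ) = N²·(1 − n/N)·s²/n.
f = 2254/9097 = 0.24777399; Var(ȳ) = 0.75222601·468/2254 = 0.15618535.
Var(Ŷ) = 9097² · 0.15618535 = 1.2925183 × 10^7.

1.293 × 10^7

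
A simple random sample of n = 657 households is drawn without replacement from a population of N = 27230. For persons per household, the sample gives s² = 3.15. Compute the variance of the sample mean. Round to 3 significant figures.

0.00468

Under SRS without replacement, Var(ȳ) = (1 − f)·s²/n with f = n/N = 657/27230 = 0.02412780.
Var(ȳ) = (1 − 0.02412780)·3.15/657 = 0.97587220·0.0047945205 = 0.0046788393.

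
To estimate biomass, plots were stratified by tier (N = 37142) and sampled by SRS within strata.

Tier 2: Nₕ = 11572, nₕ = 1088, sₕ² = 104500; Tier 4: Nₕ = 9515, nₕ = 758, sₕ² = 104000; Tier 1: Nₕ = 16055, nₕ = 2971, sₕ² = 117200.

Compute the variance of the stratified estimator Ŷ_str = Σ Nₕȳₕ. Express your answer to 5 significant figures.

Var(Ŷ_str) = Σₕ Nₕ²(1 − fₕ)sₕ²/nₕ.
Tier 2: 11572²·(1 − 1088/11572)·104500/1088 = 1.16526 × 10^10.
Tier 4: 9515²·(1 − 758/9515)·104000/758 = 1.143216 × 10^10.
Tier 1: 16055²·(1 − 2971/16055)·117200/2971 = 8.2865891 × 10^9.
Sum = 3.1371349 × 10^10.

3.1371 × 10^10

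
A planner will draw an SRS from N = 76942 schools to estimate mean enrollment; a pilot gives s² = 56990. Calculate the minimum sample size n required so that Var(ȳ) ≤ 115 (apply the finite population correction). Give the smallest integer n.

493

Without fpc, n₀ = s²/D = 56990/115 = 495.5652.
With fpc, (1 − n/N)·s²/n ≤ D requires n ≥ n₀/(1 + n₀/N) = 495.5652/(1 + 495.5652/76942) = 492.3938.
Rounding up, n = 493.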